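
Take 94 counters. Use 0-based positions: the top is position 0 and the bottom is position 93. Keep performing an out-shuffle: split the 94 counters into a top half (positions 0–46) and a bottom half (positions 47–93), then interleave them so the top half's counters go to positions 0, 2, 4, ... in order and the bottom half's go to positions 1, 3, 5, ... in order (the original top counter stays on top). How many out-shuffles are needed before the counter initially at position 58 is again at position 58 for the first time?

10

Follow position 58 under repeated out-shuffles:
58 → 23 → 46 → 92 → 91 → 89 → 85 → 77 → 61 → 29 → 58
It first returns after 10 out-shuffles.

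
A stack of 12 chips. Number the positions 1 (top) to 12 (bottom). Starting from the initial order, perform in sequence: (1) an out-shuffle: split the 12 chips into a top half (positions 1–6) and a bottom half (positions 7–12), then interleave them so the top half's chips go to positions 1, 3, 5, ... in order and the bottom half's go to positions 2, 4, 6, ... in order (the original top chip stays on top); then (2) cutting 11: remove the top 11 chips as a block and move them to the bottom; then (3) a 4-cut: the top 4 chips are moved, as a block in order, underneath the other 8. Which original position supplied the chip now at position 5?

Undo the operations in reverse order, starting from position 5:
  undo op 3 (cut 4): 5 ← 9
  undo op 2 (cut 11): 9 ← 8
  undo op 1 (out-shuffle, from bottom half): 8 ← 10
So the chip at position 5 came from original position 10.

10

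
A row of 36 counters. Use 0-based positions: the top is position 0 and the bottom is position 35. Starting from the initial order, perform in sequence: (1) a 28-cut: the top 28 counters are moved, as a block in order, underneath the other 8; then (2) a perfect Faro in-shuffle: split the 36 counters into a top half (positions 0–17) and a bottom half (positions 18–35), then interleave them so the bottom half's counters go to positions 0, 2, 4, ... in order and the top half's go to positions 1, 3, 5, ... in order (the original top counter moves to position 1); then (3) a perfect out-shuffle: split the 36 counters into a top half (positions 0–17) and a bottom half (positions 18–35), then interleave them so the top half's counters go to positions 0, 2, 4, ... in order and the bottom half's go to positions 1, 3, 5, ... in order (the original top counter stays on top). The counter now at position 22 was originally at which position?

33

Undo the operations in reverse order, starting from position 22:
  undo op 3 (out-shuffle, from top half): 22 ← 11
  undo op 2 (in-shuffle, from top half): 11 ← 5
  undo op 1 (cut 28): 5 ← 33
So the counter at position 22 came from original position 33.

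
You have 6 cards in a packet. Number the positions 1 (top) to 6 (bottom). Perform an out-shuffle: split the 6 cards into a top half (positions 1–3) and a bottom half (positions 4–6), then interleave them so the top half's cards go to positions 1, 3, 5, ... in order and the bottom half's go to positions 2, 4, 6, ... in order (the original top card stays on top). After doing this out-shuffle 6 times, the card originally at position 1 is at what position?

Position 1 is a fixed point of every out-shuffle, so the card never moves.

1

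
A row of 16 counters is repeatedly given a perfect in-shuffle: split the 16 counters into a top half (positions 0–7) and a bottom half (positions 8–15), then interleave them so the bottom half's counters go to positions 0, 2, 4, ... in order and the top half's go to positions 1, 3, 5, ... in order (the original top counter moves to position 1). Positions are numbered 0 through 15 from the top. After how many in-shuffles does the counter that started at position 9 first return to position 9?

8

Follow position 9 under repeated in-shuffles:
9 → 2 → 5 → 11 → 6 → 13 → 10 → 4 → 9
It first returns after 8 in-shuffles.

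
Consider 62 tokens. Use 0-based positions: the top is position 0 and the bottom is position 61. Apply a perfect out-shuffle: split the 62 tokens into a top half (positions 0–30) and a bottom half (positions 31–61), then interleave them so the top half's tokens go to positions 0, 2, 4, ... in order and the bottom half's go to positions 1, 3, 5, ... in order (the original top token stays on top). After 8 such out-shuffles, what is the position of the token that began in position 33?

Track the token's position through each out-shuffle:
33 → 5 → 10 → 20 → 40 → 19 → 38 → 15 → 30

30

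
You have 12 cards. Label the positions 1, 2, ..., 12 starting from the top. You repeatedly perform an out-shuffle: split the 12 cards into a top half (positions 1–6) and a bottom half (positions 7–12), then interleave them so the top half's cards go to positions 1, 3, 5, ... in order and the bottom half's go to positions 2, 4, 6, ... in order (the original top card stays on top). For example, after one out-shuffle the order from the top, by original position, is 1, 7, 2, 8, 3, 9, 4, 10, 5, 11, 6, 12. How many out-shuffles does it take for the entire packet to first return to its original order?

The out-shuffle permutes the 12 positions with cycle lengths [1, 1, 10].
Every card is home exactly when every cycle has completed a whole number of laps, i.e. after lcm(1, 10) = 10 out-shuffles.

10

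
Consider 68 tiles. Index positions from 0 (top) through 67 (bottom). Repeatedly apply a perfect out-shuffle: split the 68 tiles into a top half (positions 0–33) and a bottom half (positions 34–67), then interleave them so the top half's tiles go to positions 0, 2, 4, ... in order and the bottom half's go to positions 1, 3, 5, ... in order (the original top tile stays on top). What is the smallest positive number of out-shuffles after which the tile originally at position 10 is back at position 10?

Follow position 10 under repeated out-shuffles:
10 → 20 → 40 → 13 → 26 → 52 → 37 → 7 → ... → 10 (length 66)
It first returns after 66 out-shuffles.

66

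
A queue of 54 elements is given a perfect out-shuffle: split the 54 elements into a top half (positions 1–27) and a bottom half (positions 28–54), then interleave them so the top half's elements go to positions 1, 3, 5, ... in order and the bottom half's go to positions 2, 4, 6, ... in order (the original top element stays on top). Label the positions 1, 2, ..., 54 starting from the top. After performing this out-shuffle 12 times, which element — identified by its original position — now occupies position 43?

Work backwards from position 43, undoing one out-shuffle at a time:
43 ← 22 ← 38 ← 46 ← 50 ← 52 ← 53 ← 27 ← 14 ← 34 ← 44 ← 49 ← 25
So the element now at position 43 started at position 25.

25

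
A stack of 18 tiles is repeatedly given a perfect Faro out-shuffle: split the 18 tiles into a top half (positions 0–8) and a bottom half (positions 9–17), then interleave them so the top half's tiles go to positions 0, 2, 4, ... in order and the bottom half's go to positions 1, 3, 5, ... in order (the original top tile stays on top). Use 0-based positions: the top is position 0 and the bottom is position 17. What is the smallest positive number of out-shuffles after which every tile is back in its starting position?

8

The out-shuffle permutes the 18 positions with cycle lengths [1, 1, 8, 8].
Every tile is home exactly when every cycle has completed a whole number of laps, i.e. after lcm(1, 8) = 8 out-shuffles.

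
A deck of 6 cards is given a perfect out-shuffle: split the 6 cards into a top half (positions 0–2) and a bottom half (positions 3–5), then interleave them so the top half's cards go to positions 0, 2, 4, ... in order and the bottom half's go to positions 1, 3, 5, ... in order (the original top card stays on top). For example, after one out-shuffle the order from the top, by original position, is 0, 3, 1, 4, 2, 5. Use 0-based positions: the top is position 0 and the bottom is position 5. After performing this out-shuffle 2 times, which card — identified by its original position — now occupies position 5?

5

Work backwards from position 5, undoing one out-shuffle at a time:
5 ← 5 ← 5
So the card now at position 5 started at position 5.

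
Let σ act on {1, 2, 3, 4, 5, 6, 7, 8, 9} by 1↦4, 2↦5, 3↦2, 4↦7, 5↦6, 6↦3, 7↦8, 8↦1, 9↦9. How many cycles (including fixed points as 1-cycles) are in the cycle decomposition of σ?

Cycle decomposition: (1 4 7 8) (2 5 6 3) (9).
3 cycles.

3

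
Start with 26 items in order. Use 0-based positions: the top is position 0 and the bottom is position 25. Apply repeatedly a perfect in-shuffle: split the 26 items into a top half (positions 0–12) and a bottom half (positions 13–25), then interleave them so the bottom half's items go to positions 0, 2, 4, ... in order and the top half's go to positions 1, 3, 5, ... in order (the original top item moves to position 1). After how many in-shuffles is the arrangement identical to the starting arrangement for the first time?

The in-shuffle permutes the 26 positions with cycle lengths [2, 6, 18].
Every item is home exactly when every cycle has completed a whole number of laps, i.e. after lcm(2, 6, 18) = 18 in-shuffles.

18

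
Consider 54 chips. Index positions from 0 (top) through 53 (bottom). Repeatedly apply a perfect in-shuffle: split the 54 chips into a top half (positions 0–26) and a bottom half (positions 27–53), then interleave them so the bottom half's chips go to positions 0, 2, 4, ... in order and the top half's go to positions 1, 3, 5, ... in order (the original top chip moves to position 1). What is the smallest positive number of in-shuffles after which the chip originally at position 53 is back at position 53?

20

Follow position 53 under repeated in-shuffles:
53 → 52 → 50 → 46 → 38 → 22 → 45 → 36 → 18 → 37 → 20 → 41 → 28 → 2 → 5 → 11 → 23 → 47 → 40 → 26 → 53
It first returns after 20 in-shuffles.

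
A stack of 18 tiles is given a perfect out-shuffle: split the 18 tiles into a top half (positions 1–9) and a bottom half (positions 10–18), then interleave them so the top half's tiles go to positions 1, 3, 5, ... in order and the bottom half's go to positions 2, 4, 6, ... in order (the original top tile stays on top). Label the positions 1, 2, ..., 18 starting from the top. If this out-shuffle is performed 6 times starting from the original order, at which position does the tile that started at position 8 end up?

7

Track the tile's position through each out-shuffle:
8 → 15 → 12 → 6 → 11 → 4 → 7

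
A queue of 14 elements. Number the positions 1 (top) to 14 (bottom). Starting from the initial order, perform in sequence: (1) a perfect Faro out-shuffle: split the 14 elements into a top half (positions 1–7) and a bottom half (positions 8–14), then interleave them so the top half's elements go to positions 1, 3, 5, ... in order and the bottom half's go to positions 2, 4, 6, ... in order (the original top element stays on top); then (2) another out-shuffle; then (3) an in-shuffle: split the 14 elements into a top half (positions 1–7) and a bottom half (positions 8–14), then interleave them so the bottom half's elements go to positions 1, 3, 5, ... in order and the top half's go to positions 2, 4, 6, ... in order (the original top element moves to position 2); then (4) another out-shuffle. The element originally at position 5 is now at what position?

Track the element from position 5 forward through each operation:
  after op 1 (out-shuffle): 5 → 9
  after op 2 (out-shuffle): 9 → 4
  after op 3 (in-shuffle): 4 → 8
  after op 4 (out-shuffle): 8 → 2

2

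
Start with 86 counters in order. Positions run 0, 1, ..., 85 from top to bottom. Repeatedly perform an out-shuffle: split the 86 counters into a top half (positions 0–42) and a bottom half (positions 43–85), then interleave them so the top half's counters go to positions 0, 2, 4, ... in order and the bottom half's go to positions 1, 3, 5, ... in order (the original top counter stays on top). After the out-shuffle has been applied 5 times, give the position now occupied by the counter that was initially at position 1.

32

Track the counter's position through each out-shuffle:
1 → 2 → 4 → 8 → 16 → 32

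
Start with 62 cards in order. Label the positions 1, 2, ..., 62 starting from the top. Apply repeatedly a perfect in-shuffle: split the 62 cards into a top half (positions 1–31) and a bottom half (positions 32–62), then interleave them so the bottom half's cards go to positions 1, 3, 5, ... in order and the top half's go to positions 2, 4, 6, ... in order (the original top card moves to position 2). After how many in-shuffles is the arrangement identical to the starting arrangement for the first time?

6

The in-shuffle permutes the 62 positions with cycle lengths [2, 3, 3, 6, 6, 6, 6, 6, 6, 6, 6, 6].
Every card is home exactly when every cycle has completed a whole number of laps, i.e. after lcm(2, 3, 6) = 6 in-shuffles.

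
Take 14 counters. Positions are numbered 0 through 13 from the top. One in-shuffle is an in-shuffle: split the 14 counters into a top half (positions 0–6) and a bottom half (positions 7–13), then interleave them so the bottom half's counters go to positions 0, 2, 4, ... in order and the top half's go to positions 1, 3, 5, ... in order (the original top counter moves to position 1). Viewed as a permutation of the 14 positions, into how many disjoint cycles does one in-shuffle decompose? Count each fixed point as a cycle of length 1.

4

Trace each unvisited position around until it returns:
(0 1 3 7) (2 5 11 8) (4 9) (6 13 12 10)
4 cycles in total.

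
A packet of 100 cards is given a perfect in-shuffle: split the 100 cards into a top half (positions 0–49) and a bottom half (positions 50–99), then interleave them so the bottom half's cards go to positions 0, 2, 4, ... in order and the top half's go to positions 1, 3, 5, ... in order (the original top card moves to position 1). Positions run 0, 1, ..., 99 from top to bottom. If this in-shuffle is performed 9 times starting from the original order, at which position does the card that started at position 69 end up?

85

Track the card's position through each in-shuffle:
69 → 38 → 77 → 54 → 8 → 17 → 35 → 71 → 42 → 85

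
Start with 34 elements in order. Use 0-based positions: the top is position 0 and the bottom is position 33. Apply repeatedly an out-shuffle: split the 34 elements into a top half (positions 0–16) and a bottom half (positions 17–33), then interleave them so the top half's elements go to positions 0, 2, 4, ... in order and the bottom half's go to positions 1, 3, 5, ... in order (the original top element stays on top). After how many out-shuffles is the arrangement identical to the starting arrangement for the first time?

10

The out-shuffle permutes the 34 positions with cycle lengths [1, 1, 2, 10, 10, 10].
Every element is home exactly when every cycle has completed a whole number of laps, i.e. after lcm(1, 2, 10) = 10 out-shuffles.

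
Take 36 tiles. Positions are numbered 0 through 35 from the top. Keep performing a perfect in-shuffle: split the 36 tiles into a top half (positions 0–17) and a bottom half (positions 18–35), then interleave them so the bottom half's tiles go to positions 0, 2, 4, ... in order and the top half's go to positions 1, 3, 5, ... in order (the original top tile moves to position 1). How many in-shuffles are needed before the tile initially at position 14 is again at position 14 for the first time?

Follow position 14 under repeated in-shuffles:
14 → 29 → 22 → 8 → 17 → 35 → 34 → 32 → ... → 14 (length 36)
It first returns after 36 in-shuffles.

36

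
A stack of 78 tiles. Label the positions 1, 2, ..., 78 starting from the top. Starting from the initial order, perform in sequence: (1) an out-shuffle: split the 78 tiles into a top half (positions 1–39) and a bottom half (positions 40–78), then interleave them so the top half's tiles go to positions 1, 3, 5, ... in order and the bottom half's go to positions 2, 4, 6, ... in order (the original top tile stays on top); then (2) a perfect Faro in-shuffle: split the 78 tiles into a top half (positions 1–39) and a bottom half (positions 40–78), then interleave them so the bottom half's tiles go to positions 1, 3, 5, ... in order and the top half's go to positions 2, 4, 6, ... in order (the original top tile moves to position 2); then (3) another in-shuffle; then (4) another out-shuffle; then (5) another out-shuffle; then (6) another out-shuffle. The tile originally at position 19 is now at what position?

6

Track the tile from position 19 forward through each operation:
  after op 1 (out-shuffle): 19 → 37
  after op 2 (in-shuffle): 37 → 74
  after op 3 (in-shuffle): 74 → 69
  after op 4 (out-shuffle): 69 → 60
  after op 5 (out-shuffle): 60 → 42
  after op 6 (out-shuffle): 42 → 6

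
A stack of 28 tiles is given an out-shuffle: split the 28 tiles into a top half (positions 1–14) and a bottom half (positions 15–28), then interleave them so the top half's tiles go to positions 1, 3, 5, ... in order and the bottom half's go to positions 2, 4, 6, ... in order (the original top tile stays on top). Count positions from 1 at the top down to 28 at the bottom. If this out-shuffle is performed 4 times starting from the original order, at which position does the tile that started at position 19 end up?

19

Track the tile's position through each out-shuffle:
19 → 10 → 19 → 10 → 19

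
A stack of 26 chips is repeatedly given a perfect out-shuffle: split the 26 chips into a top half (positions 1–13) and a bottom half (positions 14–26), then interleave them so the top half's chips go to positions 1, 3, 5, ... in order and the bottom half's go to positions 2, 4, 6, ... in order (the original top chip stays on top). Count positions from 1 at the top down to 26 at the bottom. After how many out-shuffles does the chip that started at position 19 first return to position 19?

Follow position 19 under repeated out-shuffles:
19 → 12 → 23 → 20 → 14 → 2 → 3 → 5 → 9 → 17 → 8 → 15 → 4 → 7 → 13 → 25 → 24 → 22 → 18 → 10 → 19
It first returns after 20 out-shuffles.

20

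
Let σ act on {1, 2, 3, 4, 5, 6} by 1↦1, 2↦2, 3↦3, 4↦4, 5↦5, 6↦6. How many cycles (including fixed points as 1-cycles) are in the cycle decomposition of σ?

Cycle decomposition: (1) (2) (3) (4) (5) (6).
6 cycles.

6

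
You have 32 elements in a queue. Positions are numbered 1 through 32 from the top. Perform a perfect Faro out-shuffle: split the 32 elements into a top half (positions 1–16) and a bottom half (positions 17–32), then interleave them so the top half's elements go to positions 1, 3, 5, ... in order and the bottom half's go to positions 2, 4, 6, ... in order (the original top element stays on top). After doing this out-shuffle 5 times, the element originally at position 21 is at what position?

21

Track the element's position through each out-shuffle:
21 → 10 → 19 → 6 → 11 → 21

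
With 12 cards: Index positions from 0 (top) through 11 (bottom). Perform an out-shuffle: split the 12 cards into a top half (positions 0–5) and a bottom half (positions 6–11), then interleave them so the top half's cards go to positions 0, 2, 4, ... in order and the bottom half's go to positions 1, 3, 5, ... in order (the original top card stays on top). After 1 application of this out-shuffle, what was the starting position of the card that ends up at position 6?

Work backwards from position 6, undoing one out-shuffle at a time:
6 ← 3
So the card now at position 6 started at position 3.

3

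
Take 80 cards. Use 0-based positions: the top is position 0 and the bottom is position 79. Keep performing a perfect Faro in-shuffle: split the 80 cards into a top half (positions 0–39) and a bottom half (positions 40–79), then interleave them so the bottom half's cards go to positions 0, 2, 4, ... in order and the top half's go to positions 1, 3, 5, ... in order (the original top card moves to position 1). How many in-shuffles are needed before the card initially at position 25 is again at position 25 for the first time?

54

Follow position 25 under repeated in-shuffles:
25 → 51 → 22 → 45 → 10 → 21 → 43 → 6 → ... → 25 (length 54)
It first returns after 54 in-shuffles.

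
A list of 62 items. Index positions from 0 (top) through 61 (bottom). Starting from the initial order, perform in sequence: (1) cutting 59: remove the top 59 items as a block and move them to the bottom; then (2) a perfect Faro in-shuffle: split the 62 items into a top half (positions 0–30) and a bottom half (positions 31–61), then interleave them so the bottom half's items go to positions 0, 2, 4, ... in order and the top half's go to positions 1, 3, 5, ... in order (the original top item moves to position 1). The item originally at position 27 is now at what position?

61

Track the item from position 27 forward through each operation:
  after op 1 (cut 59): 27 → 30
  after op 2 (in-shuffle): 30 → 61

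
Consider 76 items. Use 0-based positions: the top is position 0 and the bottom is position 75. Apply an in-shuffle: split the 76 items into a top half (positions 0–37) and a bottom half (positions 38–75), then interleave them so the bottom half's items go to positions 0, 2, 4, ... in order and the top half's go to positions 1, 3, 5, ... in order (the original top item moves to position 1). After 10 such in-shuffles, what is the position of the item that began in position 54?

Track the item's position through each in-shuffle:
54 → 32 → 65 → 54 → 32 → 65 → 54 → 32 → 65 → 54 → 32

32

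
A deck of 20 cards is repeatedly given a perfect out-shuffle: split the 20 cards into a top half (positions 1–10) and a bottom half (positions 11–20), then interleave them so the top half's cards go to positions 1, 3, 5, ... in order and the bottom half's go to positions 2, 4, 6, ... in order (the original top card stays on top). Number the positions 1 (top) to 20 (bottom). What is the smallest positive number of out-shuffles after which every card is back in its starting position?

The out-shuffle permutes the 20 positions with cycle lengths [1, 1, 18].
Every card is home exactly when every cycle has completed a whole number of laps, i.e. after lcm(1, 18) = 18 out-shuffles.

18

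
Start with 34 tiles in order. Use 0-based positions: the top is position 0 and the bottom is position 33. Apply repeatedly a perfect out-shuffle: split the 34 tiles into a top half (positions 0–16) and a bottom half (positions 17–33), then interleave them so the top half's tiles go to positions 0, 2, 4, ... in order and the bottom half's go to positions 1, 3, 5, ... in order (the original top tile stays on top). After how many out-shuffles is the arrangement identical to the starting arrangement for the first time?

The out-shuffle permutes the 34 positions with cycle lengths [1, 1, 2, 10, 10, 10].
Every tile is home exactly when every cycle has completed a whole number of laps, i.e. after lcm(1, 2, 10) = 10 out-shuffles.

10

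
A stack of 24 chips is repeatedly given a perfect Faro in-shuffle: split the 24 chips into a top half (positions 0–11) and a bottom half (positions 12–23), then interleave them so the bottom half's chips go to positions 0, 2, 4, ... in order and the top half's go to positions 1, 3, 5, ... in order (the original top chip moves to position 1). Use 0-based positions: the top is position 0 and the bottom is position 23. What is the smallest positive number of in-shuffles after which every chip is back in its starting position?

The in-shuffle permutes the 24 positions with cycle lengths [4, 20].
Every chip is home exactly when every cycle has completed a whole number of laps, i.e. after lcm(4, 20) = 20 in-shuffles.

20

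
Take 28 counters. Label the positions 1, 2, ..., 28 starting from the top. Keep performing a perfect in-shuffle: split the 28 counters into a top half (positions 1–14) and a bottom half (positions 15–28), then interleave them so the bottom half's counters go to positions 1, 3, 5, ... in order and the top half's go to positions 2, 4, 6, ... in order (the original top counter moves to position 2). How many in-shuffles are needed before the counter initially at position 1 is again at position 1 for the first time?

28

Follow position 1 under repeated in-shuffles:
1 → 2 → 4 → 8 → 16 → 3 → 6 → 12 → ... → 1 (length 28)
It first returns after 28 in-shuffles.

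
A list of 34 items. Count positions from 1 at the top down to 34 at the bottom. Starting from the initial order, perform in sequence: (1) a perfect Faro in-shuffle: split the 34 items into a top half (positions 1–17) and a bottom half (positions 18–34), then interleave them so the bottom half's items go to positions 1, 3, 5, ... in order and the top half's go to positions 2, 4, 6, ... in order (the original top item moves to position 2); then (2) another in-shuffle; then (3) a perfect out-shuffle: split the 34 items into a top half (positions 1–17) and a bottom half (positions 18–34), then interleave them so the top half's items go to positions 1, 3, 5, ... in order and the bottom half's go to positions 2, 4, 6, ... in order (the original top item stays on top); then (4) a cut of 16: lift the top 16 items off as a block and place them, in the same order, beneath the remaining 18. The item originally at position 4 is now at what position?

15

Track the item from position 4 forward through each operation:
  after op 1 (in-shuffle): 4 → 8
  after op 2 (in-shuffle): 8 → 16
  after op 3 (out-shuffle): 16 → 31
  after op 4 (cut 16): 31 → 15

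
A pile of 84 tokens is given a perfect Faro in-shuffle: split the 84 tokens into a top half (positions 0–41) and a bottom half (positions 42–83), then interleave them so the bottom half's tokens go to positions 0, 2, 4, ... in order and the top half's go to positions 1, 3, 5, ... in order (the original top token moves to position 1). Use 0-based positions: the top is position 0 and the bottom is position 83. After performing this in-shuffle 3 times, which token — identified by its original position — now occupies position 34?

Work backwards from position 34, undoing one in-shuffle at a time:
34 ← 59 ← 29 ← 14
So the token now at position 34 started at position 14.

14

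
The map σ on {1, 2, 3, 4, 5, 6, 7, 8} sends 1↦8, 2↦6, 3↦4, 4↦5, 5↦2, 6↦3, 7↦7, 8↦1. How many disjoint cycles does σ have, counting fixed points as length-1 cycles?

Cycle decomposition: (1 8) (2 6 3 4 5) (7).
3 cycles.

3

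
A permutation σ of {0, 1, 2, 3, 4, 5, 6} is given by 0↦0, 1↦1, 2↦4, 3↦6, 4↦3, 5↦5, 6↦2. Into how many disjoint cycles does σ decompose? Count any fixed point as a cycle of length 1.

4

Cycle decomposition: (0) (1) (2 4 3 6) (5).
4 cycles.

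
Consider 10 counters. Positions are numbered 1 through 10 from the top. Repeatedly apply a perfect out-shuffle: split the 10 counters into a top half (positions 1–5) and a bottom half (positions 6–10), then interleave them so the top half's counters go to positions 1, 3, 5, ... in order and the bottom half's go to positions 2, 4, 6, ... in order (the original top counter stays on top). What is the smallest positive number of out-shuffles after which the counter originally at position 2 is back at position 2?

Follow position 2 under repeated out-shuffles:
2 → 3 → 5 → 9 → 8 → 6 → 2
It first returns after 6 out-shuffles.

6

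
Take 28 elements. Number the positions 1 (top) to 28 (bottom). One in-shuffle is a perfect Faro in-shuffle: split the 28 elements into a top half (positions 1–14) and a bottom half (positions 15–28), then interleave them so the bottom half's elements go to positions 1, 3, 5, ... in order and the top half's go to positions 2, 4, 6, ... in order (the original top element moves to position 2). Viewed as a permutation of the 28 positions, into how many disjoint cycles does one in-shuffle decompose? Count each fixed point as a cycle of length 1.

1

Trace each unvisited position around until it returns:
(1 2 4 8 16 3 ... len 28)
1 cycle in total.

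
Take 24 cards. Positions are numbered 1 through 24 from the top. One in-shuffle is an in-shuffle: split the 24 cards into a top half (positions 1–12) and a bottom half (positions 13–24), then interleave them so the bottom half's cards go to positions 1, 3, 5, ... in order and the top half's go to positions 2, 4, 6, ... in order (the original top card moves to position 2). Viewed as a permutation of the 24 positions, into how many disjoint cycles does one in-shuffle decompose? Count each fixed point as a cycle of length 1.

2

Trace each unvisited position around until it returns:
(1 2 4 8 16 7 ... len 20) (5 10 20 15)
2 cycles in total.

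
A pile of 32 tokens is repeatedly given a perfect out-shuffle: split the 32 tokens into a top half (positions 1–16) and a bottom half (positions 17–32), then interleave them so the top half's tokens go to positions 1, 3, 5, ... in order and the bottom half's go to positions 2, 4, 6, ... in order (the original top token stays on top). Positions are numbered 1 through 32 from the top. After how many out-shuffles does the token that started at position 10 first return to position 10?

Follow position 10 under repeated out-shuffles:
10 → 19 → 6 → 11 → 21 → 10
It first returns after 5 out-shuffles.

5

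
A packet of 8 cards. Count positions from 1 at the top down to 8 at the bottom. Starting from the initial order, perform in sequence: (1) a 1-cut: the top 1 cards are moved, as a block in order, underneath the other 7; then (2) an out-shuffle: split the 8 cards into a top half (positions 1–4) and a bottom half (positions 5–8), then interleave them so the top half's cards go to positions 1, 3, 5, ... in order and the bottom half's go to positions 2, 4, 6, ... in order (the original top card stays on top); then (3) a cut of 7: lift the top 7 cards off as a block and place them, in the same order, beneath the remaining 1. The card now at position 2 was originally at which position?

Undo the operations in reverse order, starting from position 2:
  undo op 3 (cut 7): 2 ← 1
  undo op 2 (out-shuffle, from top half): 1 ← 1
  undo op 1 (cut 1): 1 ← 2
So the card at position 2 came from original position 2.

2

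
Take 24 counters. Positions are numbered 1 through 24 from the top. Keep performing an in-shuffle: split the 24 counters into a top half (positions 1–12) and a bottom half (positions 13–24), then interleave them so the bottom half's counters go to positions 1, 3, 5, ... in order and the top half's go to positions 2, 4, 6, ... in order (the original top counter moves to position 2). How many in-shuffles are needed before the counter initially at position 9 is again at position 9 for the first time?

20

Follow position 9 under repeated in-shuffles:
9 → 18 → 11 → 22 → 19 → 13 → 1 → 2 → 4 → 8 → 16 → 7 → 14 → 3 → 6 → 12 → 24 → 23 → 21 → 17 → 9
It first returns after 20 in-shuffles.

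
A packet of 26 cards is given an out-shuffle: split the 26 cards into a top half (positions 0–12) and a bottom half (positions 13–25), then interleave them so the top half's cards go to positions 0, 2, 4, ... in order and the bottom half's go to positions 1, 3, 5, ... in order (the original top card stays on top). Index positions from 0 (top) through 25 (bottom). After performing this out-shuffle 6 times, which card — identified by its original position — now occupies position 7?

Work backwards from position 7, undoing one out-shuffle at a time:
7 ← 16 ← 8 ← 4 ← 2 ← 1 ← 13
So the card now at position 7 started at position 13.

13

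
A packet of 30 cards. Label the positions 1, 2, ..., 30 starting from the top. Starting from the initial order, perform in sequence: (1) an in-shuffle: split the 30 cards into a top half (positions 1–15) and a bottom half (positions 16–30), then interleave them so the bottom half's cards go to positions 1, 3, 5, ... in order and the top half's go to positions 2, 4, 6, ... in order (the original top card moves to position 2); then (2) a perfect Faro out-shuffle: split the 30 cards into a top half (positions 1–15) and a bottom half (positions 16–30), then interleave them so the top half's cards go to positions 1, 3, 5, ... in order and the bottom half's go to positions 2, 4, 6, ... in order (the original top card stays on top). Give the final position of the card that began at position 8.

Track the card from position 8 forward through each operation:
  after op 1 (in-shuffle): 8 → 16
  after op 2 (out-shuffle): 16 → 2

2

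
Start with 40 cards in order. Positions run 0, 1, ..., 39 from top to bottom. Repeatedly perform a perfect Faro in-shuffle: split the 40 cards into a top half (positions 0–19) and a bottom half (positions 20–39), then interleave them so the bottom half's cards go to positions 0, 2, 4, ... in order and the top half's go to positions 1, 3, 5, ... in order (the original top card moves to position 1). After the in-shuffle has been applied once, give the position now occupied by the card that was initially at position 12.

25

Track the card's position through each in-shuffle:
12 → 25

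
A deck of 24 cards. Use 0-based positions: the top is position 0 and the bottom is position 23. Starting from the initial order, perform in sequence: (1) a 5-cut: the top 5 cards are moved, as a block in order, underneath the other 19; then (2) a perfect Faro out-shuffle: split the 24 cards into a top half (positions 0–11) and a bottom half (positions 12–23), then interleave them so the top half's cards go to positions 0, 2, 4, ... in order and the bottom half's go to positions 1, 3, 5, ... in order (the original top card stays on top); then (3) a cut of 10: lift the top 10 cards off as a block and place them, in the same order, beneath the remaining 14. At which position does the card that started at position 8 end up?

Track the card from position 8 forward through each operation:
  after op 1 (cut 5): 8 → 3
  after op 2 (out-shuffle): 3 → 6
  after op 3 (cut 10): 6 → 20

20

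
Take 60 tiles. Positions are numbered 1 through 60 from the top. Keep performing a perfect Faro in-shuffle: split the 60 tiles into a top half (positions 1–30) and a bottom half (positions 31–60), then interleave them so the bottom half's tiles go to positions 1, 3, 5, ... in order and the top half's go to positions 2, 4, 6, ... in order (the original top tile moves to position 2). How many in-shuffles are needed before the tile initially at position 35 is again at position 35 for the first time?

Follow position 35 under repeated in-shuffles:
35 → 9 → 18 → 36 → 11 → 22 → 44 → 27 → ... → 35 (length 60)
It first returns after 60 in-shuffles.

60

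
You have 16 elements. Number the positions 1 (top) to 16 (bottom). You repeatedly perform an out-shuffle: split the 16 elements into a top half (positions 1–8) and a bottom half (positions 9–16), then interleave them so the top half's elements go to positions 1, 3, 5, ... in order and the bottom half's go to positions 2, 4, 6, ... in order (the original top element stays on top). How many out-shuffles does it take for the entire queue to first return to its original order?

The out-shuffle permutes the 16 positions with cycle lengths [1, 1, 2, 4, 4, 4].
Every element is home exactly when every cycle has completed a whole number of laps, i.e. after lcm(1, 2, 4) = 4 out-shuffles.

4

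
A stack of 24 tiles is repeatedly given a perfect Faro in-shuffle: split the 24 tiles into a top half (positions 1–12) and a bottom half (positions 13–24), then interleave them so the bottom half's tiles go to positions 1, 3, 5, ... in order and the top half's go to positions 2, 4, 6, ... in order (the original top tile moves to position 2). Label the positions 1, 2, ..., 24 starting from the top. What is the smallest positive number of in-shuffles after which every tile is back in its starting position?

The in-shuffle permutes the 24 positions with cycle lengths [4, 20].
Every tile is home exactly when every cycle has completed a whole number of laps, i.e. after lcm(4, 20) = 20 in-shuffles.

20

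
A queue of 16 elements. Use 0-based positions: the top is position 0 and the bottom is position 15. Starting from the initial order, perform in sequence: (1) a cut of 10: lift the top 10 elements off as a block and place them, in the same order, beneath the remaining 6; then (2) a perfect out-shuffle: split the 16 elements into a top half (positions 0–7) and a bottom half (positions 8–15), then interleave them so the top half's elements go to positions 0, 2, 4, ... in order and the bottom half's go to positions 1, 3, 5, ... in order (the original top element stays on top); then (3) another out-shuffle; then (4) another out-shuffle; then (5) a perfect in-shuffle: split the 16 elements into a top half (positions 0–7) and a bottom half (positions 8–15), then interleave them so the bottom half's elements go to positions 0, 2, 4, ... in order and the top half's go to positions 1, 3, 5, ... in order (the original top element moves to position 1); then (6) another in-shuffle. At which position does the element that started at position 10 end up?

Track the element from position 10 forward through each operation:
  after op 1 (cut 10): 10 → 0
  after op 2 (out-shuffle): 0 → 0
  after op 3 (out-shuffle): 0 → 0
  after op 4 (out-shuffle): 0 → 0
  after op 5 (in-shuffle): 0 → 1
  after op 6 (in-shuffle): 1 → 3

3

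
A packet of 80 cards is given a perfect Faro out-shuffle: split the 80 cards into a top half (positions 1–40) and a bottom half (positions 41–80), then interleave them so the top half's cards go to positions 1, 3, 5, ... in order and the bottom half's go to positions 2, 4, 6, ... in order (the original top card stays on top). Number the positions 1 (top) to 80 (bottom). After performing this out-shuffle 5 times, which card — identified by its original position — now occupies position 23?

56

Work backwards from position 23, undoing one out-shuffle at a time:
23 ← 12 ← 46 ← 63 ← 32 ← 56
So the card now at position 23 started at position 56.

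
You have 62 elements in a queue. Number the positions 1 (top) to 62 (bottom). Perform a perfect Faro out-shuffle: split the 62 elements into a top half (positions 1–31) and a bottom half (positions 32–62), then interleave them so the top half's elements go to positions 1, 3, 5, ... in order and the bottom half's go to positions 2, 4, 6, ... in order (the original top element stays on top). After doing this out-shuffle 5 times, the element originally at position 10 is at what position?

Track the element's position through each out-shuffle:
10 → 19 → 37 → 12 → 23 → 45

45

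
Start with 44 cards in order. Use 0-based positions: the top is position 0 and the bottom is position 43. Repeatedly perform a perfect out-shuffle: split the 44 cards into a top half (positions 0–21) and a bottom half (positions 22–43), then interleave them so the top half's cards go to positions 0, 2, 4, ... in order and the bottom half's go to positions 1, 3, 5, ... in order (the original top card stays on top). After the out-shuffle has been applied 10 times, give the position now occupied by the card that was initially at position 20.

Track the card's position through each out-shuffle:
20 → 40 → 37 → 31 → 19 → 38 → 33 → 23 → 3 → 6 → 12

12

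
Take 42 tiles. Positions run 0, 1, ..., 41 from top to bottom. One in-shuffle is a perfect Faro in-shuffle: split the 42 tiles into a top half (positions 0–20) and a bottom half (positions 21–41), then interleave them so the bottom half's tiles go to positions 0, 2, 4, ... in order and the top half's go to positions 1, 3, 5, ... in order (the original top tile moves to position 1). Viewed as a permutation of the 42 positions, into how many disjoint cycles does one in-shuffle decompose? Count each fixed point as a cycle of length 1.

Trace each unvisited position around until it returns:
(0 1 3 7 15 31 ... len 14) (2 5 11 23 4 9 ... len 14) (6 13 27 12 25 8 ... len 14)
3 cycles in total.

3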